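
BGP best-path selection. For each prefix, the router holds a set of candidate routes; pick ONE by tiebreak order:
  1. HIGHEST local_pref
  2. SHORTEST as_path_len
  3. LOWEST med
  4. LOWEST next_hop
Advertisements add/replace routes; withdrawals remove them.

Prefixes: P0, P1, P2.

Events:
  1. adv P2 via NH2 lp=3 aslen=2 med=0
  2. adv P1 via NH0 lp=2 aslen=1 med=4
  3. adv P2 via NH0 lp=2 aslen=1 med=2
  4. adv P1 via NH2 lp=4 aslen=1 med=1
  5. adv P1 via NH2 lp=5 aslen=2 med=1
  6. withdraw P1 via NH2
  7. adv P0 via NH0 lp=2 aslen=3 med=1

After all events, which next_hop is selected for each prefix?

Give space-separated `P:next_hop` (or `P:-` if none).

Answer: P0:NH0 P1:NH0 P2:NH2

Derivation:
Op 1: best P0=- P1=- P2=NH2
Op 2: best P0=- P1=NH0 P2=NH2
Op 3: best P0=- P1=NH0 P2=NH2
Op 4: best P0=- P1=NH2 P2=NH2
Op 5: best P0=- P1=NH2 P2=NH2
Op 6: best P0=- P1=NH0 P2=NH2
Op 7: best P0=NH0 P1=NH0 P2=NH2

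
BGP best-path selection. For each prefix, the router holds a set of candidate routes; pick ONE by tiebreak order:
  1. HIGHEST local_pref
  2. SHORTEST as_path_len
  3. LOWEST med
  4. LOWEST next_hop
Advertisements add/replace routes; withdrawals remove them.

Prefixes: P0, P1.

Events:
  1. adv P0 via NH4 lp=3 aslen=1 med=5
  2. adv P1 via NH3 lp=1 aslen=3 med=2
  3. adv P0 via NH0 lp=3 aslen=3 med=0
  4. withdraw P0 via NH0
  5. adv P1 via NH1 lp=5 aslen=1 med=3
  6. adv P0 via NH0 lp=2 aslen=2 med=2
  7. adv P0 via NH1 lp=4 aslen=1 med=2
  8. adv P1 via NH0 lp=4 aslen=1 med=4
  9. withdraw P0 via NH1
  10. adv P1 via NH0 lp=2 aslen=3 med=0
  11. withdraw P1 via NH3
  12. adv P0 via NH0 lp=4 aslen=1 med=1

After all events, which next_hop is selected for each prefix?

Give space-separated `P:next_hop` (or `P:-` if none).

Op 1: best P0=NH4 P1=-
Op 2: best P0=NH4 P1=NH3
Op 3: best P0=NH4 P1=NH3
Op 4: best P0=NH4 P1=NH3
Op 5: best P0=NH4 P1=NH1
Op 6: best P0=NH4 P1=NH1
Op 7: best P0=NH1 P1=NH1
Op 8: best P0=NH1 P1=NH1
Op 9: best P0=NH4 P1=NH1
Op 10: best P0=NH4 P1=NH1
Op 11: best P0=NH4 P1=NH1
Op 12: best P0=NH0 P1=NH1

Answer: P0:NH0 P1:NH1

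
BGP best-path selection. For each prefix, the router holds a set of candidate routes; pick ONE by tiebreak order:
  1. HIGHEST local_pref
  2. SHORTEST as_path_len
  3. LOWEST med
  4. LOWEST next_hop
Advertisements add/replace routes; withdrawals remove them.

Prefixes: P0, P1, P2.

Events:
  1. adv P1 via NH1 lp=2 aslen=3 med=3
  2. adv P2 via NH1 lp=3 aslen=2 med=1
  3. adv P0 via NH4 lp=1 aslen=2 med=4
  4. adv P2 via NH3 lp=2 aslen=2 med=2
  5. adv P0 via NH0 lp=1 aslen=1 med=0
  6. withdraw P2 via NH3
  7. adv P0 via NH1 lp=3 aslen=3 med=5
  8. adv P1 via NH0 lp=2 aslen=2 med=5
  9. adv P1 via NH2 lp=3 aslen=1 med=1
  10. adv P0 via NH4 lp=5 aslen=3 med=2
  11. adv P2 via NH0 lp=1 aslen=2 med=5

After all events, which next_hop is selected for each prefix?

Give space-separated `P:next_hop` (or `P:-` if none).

Op 1: best P0=- P1=NH1 P2=-
Op 2: best P0=- P1=NH1 P2=NH1
Op 3: best P0=NH4 P1=NH1 P2=NH1
Op 4: best P0=NH4 P1=NH1 P2=NH1
Op 5: best P0=NH0 P1=NH1 P2=NH1
Op 6: best P0=NH0 P1=NH1 P2=NH1
Op 7: best P0=NH1 P1=NH1 P2=NH1
Op 8: best P0=NH1 P1=NH0 P2=NH1
Op 9: best P0=NH1 P1=NH2 P2=NH1
Op 10: best P0=NH4 P1=NH2 P2=NH1
Op 11: best P0=NH4 P1=NH2 P2=NH1

Answer: P0:NH4 P1:NH2 P2:NH1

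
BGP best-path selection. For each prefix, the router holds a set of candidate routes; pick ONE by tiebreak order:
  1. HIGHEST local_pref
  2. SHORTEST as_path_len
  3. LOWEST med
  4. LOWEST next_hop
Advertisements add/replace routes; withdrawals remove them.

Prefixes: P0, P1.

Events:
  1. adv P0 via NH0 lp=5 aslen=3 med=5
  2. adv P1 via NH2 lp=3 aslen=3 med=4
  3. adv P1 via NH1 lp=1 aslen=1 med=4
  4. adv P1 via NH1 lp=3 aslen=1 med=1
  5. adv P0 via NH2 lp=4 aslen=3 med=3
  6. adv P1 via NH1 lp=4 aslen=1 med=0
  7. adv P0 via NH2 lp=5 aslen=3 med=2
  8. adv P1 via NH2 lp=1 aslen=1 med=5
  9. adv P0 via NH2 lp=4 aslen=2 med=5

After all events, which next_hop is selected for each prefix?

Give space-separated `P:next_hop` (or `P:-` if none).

Answer: P0:NH0 P1:NH1

Derivation:
Op 1: best P0=NH0 P1=-
Op 2: best P0=NH0 P1=NH2
Op 3: best P0=NH0 P1=NH2
Op 4: best P0=NH0 P1=NH1
Op 5: best P0=NH0 P1=NH1
Op 6: best P0=NH0 P1=NH1
Op 7: best P0=NH2 P1=NH1
Op 8: best P0=NH2 P1=NH1
Op 9: best P0=NH0 P1=NH1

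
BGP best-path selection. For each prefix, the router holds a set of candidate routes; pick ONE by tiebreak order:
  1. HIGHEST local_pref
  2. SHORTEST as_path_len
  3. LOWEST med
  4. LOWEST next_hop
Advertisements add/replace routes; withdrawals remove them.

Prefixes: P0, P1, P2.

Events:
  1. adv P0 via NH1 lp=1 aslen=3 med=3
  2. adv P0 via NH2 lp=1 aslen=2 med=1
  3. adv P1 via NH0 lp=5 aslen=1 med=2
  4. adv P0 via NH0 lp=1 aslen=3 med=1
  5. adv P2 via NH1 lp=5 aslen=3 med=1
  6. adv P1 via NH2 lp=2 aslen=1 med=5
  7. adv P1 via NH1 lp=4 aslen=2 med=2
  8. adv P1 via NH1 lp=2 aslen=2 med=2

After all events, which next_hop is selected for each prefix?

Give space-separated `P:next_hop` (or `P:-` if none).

Answer: P0:NH2 P1:NH0 P2:NH1

Derivation:
Op 1: best P0=NH1 P1=- P2=-
Op 2: best P0=NH2 P1=- P2=-
Op 3: best P0=NH2 P1=NH0 P2=-
Op 4: best P0=NH2 P1=NH0 P2=-
Op 5: best P0=NH2 P1=NH0 P2=NH1
Op 6: best P0=NH2 P1=NH0 P2=NH1
Op 7: best P0=NH2 P1=NH0 P2=NH1
Op 8: best P0=NH2 P1=NH0 P2=NH1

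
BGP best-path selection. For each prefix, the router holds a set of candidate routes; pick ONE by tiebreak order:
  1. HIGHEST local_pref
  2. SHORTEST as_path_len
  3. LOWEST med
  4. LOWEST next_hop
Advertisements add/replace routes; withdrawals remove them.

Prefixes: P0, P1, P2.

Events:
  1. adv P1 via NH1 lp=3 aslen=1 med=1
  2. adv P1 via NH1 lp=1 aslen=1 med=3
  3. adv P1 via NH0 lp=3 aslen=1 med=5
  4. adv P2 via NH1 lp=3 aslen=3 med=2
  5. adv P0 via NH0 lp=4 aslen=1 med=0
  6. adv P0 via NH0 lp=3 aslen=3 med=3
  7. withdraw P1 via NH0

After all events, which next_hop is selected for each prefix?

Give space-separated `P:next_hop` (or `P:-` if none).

Answer: P0:NH0 P1:NH1 P2:NH1

Derivation:
Op 1: best P0=- P1=NH1 P2=-
Op 2: best P0=- P1=NH1 P2=-
Op 3: best P0=- P1=NH0 P2=-
Op 4: best P0=- P1=NH0 P2=NH1
Op 5: best P0=NH0 P1=NH0 P2=NH1
Op 6: best P0=NH0 P1=NH0 P2=NH1
Op 7: best P0=NH0 P1=NH1 P2=NH1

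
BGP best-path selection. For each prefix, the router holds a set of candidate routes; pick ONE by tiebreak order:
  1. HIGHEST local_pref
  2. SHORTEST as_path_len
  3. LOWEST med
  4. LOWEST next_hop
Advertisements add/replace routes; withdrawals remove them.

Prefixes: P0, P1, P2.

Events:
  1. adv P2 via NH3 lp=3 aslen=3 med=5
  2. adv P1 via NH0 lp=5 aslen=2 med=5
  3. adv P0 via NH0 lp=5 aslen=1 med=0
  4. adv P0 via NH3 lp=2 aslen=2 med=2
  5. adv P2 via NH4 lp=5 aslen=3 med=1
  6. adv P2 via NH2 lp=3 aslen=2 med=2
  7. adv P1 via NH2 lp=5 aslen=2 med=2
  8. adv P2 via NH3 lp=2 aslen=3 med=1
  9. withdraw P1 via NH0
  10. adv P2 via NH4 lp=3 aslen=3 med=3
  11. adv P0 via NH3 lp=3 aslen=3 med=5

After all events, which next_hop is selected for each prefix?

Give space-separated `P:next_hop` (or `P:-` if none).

Op 1: best P0=- P1=- P2=NH3
Op 2: best P0=- P1=NH0 P2=NH3
Op 3: best P0=NH0 P1=NH0 P2=NH3
Op 4: best P0=NH0 P1=NH0 P2=NH3
Op 5: best P0=NH0 P1=NH0 P2=NH4
Op 6: best P0=NH0 P1=NH0 P2=NH4
Op 7: best P0=NH0 P1=NH2 P2=NH4
Op 8: best P0=NH0 P1=NH2 P2=NH4
Op 9: best P0=NH0 P1=NH2 P2=NH4
Op 10: best P0=NH0 P1=NH2 P2=NH2
Op 11: best P0=NH0 P1=NH2 P2=NH2

Answer: P0:NH0 P1:NH2 P2:NH2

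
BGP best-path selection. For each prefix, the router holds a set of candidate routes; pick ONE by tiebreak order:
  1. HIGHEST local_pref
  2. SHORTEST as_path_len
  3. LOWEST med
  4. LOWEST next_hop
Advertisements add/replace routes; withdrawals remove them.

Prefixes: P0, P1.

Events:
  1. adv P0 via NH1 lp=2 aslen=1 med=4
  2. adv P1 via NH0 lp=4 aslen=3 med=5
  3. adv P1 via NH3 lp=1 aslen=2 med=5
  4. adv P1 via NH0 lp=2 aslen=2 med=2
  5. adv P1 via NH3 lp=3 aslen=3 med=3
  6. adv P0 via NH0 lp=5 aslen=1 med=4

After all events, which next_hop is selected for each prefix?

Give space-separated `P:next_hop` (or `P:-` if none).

Op 1: best P0=NH1 P1=-
Op 2: best P0=NH1 P1=NH0
Op 3: best P0=NH1 P1=NH0
Op 4: best P0=NH1 P1=NH0
Op 5: best P0=NH1 P1=NH3
Op 6: best P0=NH0 P1=NH3

Answer: P0:NH0 P1:NH3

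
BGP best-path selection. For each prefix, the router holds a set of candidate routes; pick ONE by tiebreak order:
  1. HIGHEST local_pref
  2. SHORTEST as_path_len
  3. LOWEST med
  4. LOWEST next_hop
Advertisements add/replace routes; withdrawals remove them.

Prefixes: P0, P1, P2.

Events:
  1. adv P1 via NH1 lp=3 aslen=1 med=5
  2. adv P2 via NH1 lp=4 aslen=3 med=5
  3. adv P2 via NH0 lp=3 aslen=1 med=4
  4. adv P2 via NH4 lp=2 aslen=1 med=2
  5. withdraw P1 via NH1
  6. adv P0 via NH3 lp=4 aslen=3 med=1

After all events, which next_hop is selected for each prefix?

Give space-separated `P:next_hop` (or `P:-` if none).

Op 1: best P0=- P1=NH1 P2=-
Op 2: best P0=- P1=NH1 P2=NH1
Op 3: best P0=- P1=NH1 P2=NH1
Op 4: best P0=- P1=NH1 P2=NH1
Op 5: best P0=- P1=- P2=NH1
Op 6: best P0=NH3 P1=- P2=NH1

Answer: P0:NH3 P1:- P2:NH1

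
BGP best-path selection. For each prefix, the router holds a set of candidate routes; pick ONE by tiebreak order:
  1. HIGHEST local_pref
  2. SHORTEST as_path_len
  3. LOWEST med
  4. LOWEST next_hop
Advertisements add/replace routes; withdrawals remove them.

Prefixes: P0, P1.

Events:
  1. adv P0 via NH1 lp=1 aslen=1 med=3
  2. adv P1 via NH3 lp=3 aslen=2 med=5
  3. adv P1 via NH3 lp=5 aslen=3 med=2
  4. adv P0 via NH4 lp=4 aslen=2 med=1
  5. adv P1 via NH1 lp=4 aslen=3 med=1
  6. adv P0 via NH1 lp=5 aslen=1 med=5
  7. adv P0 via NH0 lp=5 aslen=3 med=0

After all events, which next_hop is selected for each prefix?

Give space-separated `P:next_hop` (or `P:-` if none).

Op 1: best P0=NH1 P1=-
Op 2: best P0=NH1 P1=NH3
Op 3: best P0=NH1 P1=NH3
Op 4: best P0=NH4 P1=NH3
Op 5: best P0=NH4 P1=NH3
Op 6: best P0=NH1 P1=NH3
Op 7: best P0=NH1 P1=NH3

Answer: P0:NH1 P1:NH3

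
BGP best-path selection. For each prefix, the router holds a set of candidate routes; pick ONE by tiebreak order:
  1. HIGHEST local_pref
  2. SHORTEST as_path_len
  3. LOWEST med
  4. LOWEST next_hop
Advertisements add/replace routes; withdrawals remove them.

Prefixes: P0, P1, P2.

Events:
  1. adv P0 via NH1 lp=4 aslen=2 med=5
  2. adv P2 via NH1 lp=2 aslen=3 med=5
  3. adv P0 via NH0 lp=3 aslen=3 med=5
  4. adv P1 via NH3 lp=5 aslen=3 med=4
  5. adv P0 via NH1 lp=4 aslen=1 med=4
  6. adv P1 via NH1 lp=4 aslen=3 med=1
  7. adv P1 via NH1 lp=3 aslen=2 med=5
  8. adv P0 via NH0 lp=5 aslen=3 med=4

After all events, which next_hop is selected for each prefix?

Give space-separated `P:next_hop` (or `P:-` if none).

Op 1: best P0=NH1 P1=- P2=-
Op 2: best P0=NH1 P1=- P2=NH1
Op 3: best P0=NH1 P1=- P2=NH1
Op 4: best P0=NH1 P1=NH3 P2=NH1
Op 5: best P0=NH1 P1=NH3 P2=NH1
Op 6: best P0=NH1 P1=NH3 P2=NH1
Op 7: best P0=NH1 P1=NH3 P2=NH1
Op 8: best P0=NH0 P1=NH3 P2=NH1

Answer: P0:NH0 P1:NH3 P2:NH1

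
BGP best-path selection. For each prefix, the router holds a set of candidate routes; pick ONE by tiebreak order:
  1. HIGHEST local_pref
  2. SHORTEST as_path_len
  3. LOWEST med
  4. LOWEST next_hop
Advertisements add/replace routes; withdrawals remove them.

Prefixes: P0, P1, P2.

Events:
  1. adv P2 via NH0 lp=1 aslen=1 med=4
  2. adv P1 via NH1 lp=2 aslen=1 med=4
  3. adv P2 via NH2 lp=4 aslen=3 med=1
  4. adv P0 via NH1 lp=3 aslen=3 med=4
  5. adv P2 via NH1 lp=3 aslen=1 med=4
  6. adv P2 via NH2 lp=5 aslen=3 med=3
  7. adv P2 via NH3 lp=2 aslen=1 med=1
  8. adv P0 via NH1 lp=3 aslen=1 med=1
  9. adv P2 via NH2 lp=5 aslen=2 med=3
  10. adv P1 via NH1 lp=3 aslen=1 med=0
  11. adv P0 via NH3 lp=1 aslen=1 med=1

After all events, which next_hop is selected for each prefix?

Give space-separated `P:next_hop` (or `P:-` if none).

Op 1: best P0=- P1=- P2=NH0
Op 2: best P0=- P1=NH1 P2=NH0
Op 3: best P0=- P1=NH1 P2=NH2
Op 4: best P0=NH1 P1=NH1 P2=NH2
Op 5: best P0=NH1 P1=NH1 P2=NH2
Op 6: best P0=NH1 P1=NH1 P2=NH2
Op 7: best P0=NH1 P1=NH1 P2=NH2
Op 8: best P0=NH1 P1=NH1 P2=NH2
Op 9: best P0=NH1 P1=NH1 P2=NH2
Op 10: best P0=NH1 P1=NH1 P2=NH2
Op 11: best P0=NH1 P1=NH1 P2=NH2

Answer: P0:NH1 P1:NH1 P2:NH2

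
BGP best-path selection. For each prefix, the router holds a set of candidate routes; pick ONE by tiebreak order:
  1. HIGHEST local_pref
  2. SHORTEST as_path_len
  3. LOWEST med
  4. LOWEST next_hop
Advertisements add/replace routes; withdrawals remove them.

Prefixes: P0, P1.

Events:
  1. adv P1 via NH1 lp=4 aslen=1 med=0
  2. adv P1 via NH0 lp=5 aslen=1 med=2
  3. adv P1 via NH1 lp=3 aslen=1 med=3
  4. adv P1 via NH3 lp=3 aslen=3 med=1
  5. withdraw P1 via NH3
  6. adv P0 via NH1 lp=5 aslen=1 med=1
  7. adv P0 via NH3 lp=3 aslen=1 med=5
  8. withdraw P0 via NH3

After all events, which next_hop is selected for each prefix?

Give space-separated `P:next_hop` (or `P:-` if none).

Answer: P0:NH1 P1:NH0

Derivation:
Op 1: best P0=- P1=NH1
Op 2: best P0=- P1=NH0
Op 3: best P0=- P1=NH0
Op 4: best P0=- P1=NH0
Op 5: best P0=- P1=NH0
Op 6: best P0=NH1 P1=NH0
Op 7: best P0=NH1 P1=NH0
Op 8: best P0=NH1 P1=NH0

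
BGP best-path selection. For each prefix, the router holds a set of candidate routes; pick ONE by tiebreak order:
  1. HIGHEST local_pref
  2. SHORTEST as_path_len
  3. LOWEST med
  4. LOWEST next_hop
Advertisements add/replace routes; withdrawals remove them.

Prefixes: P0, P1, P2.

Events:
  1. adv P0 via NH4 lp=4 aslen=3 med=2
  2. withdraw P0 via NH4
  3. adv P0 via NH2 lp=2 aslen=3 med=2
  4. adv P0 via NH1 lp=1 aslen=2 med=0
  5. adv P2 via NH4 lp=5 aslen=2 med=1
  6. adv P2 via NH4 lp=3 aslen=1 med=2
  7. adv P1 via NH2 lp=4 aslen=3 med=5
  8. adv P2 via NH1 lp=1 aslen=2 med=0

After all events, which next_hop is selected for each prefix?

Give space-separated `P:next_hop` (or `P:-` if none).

Op 1: best P0=NH4 P1=- P2=-
Op 2: best P0=- P1=- P2=-
Op 3: best P0=NH2 P1=- P2=-
Op 4: best P0=NH2 P1=- P2=-
Op 5: best P0=NH2 P1=- P2=NH4
Op 6: best P0=NH2 P1=- P2=NH4
Op 7: best P0=NH2 P1=NH2 P2=NH4
Op 8: best P0=NH2 P1=NH2 P2=NH4

Answer: P0:NH2 P1:NH2 P2:NH4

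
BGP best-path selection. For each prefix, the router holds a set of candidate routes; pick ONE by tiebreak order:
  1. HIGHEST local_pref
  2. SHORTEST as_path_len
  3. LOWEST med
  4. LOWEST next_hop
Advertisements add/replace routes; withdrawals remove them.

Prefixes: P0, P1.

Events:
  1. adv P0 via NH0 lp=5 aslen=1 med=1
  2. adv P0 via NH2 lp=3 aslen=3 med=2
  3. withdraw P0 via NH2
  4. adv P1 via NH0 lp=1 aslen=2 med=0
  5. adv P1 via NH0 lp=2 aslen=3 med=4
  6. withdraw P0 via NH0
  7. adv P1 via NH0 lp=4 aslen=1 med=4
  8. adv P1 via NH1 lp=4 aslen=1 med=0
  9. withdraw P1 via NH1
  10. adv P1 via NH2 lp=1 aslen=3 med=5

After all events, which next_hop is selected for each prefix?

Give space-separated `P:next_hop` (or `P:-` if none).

Answer: P0:- P1:NH0

Derivation:
Op 1: best P0=NH0 P1=-
Op 2: best P0=NH0 P1=-
Op 3: best P0=NH0 P1=-
Op 4: best P0=NH0 P1=NH0
Op 5: best P0=NH0 P1=NH0
Op 6: best P0=- P1=NH0
Op 7: best P0=- P1=NH0
Op 8: best P0=- P1=NH1
Op 9: best P0=- P1=NH0
Op 10: best P0=- P1=NH0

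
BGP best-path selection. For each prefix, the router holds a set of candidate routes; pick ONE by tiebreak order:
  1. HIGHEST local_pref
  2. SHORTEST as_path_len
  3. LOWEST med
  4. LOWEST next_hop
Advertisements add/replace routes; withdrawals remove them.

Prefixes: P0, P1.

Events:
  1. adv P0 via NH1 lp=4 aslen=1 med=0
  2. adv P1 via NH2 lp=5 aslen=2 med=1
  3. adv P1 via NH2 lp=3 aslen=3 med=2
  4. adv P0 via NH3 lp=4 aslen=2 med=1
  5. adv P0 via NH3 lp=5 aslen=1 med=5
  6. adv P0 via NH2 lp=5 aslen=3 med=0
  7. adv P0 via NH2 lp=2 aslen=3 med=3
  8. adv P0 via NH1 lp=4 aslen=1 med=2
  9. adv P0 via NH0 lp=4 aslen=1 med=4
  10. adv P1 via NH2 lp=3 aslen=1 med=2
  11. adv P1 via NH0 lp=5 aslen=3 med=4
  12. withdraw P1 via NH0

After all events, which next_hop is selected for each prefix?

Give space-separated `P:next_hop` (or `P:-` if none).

Op 1: best P0=NH1 P1=-
Op 2: best P0=NH1 P1=NH2
Op 3: best P0=NH1 P1=NH2
Op 4: best P0=NH1 P1=NH2
Op 5: best P0=NH3 P1=NH2
Op 6: best P0=NH3 P1=NH2
Op 7: best P0=NH3 P1=NH2
Op 8: best P0=NH3 P1=NH2
Op 9: best P0=NH3 P1=NH2
Op 10: best P0=NH3 P1=NH2
Op 11: best P0=NH3 P1=NH0
Op 12: best P0=NH3 P1=NH2

Answer: P0:NH3 P1:NH2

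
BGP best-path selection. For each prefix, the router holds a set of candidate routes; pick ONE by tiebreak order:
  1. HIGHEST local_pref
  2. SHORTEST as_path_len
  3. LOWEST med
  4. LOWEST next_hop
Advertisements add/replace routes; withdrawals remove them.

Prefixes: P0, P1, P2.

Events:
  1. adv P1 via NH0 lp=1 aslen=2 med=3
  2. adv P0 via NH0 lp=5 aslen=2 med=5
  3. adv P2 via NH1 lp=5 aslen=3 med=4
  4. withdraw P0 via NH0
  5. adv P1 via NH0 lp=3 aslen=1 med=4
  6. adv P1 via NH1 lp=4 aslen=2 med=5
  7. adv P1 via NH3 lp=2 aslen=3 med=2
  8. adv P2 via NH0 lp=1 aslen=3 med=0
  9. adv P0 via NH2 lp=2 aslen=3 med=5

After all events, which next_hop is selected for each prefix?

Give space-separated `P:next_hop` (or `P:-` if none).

Answer: P0:NH2 P1:NH1 P2:NH1

Derivation:
Op 1: best P0=- P1=NH0 P2=-
Op 2: best P0=NH0 P1=NH0 P2=-
Op 3: best P0=NH0 P1=NH0 P2=NH1
Op 4: best P0=- P1=NH0 P2=NH1
Op 5: best P0=- P1=NH0 P2=NH1
Op 6: best P0=- P1=NH1 P2=NH1
Op 7: best P0=- P1=NH1 P2=NH1
Op 8: best P0=- P1=NH1 P2=NH1
Op 9: best P0=NH2 P1=NH1 P2=NH1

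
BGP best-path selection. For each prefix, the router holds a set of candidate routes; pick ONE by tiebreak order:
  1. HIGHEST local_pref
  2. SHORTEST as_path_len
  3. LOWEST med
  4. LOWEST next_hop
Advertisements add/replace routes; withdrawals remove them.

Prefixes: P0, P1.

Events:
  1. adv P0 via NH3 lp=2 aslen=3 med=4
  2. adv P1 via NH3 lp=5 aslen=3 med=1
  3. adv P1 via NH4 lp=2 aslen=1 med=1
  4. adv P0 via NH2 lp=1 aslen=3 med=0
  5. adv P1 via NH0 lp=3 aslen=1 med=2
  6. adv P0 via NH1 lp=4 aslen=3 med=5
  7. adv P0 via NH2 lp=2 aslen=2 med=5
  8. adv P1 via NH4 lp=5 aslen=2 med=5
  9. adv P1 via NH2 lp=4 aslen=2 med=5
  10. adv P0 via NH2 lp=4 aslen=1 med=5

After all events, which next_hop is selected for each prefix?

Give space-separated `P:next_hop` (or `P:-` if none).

Answer: P0:NH2 P1:NH4

Derivation:
Op 1: best P0=NH3 P1=-
Op 2: best P0=NH3 P1=NH3
Op 3: best P0=NH3 P1=NH3
Op 4: best P0=NH3 P1=NH3
Op 5: best P0=NH3 P1=NH3
Op 6: best P0=NH1 P1=NH3
Op 7: best P0=NH1 P1=NH3
Op 8: best P0=NH1 P1=NH4
Op 9: best P0=NH1 P1=NH4
Op 10: best P0=NH2 P1=NH4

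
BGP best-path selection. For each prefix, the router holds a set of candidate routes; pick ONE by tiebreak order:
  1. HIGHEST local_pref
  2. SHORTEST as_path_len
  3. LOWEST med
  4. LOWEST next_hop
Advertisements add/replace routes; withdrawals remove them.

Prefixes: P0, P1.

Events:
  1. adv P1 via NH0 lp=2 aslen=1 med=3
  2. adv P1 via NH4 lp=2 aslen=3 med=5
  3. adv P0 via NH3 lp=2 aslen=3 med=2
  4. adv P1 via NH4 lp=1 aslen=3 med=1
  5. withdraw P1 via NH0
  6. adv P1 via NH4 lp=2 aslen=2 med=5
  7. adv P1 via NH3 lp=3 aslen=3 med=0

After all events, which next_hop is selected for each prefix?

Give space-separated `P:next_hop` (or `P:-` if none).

Answer: P0:NH3 P1:NH3

Derivation:
Op 1: best P0=- P1=NH0
Op 2: best P0=- P1=NH0
Op 3: best P0=NH3 P1=NH0
Op 4: best P0=NH3 P1=NH0
Op 5: best P0=NH3 P1=NH4
Op 6: best P0=NH3 P1=NH4
Op 7: best P0=NH3 P1=NH3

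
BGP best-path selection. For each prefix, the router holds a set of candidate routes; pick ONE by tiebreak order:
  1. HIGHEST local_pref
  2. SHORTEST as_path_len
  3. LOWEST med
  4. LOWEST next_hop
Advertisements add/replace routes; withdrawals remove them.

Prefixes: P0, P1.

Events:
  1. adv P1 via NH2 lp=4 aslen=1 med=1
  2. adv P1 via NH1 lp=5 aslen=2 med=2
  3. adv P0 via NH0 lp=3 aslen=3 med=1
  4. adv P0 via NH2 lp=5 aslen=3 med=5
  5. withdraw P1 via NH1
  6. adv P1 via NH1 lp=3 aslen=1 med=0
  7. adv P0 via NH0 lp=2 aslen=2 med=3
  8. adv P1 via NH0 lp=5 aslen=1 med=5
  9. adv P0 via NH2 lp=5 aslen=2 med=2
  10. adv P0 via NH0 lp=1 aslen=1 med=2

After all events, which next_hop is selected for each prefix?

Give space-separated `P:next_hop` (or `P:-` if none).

Op 1: best P0=- P1=NH2
Op 2: best P0=- P1=NH1
Op 3: best P0=NH0 P1=NH1
Op 4: best P0=NH2 P1=NH1
Op 5: best P0=NH2 P1=NH2
Op 6: best P0=NH2 P1=NH2
Op 7: best P0=NH2 P1=NH2
Op 8: best P0=NH2 P1=NH0
Op 9: best P0=NH2 P1=NH0
Op 10: best P0=NH2 P1=NH0

Answer: P0:NH2 P1:NH0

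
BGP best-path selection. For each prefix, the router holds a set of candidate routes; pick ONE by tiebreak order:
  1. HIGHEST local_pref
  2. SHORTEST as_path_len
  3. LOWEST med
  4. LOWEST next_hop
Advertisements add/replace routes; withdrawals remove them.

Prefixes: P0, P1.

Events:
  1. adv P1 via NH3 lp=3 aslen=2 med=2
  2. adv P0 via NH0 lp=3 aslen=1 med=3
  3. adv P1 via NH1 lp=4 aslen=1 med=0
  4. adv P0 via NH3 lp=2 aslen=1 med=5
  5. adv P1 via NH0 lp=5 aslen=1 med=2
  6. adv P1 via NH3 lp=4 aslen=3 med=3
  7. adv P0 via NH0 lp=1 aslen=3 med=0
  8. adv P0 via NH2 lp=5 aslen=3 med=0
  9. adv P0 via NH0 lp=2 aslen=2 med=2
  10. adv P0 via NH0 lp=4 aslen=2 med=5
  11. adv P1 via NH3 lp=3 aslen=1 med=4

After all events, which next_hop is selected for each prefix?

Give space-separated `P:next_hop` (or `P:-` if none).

Op 1: best P0=- P1=NH3
Op 2: best P0=NH0 P1=NH3
Op 3: best P0=NH0 P1=NH1
Op 4: best P0=NH0 P1=NH1
Op 5: best P0=NH0 P1=NH0
Op 6: best P0=NH0 P1=NH0
Op 7: best P0=NH3 P1=NH0
Op 8: best P0=NH2 P1=NH0
Op 9: best P0=NH2 P1=NH0
Op 10: best P0=NH2 P1=NH0
Op 11: best P0=NH2 P1=NH0

Answer: P0:NH2 P1:NH0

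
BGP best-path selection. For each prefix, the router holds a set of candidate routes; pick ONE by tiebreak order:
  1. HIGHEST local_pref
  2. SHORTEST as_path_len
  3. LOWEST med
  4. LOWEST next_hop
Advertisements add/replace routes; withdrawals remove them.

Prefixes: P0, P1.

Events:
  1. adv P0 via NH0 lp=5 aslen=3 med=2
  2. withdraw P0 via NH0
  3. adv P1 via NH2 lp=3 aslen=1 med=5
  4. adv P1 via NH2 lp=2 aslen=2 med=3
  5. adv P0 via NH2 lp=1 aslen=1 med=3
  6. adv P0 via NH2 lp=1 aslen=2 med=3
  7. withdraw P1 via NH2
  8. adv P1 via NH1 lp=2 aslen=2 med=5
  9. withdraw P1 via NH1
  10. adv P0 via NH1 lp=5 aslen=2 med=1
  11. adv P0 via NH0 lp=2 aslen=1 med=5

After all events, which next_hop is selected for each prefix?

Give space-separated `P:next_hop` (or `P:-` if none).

Op 1: best P0=NH0 P1=-
Op 2: best P0=- P1=-
Op 3: best P0=- P1=NH2
Op 4: best P0=- P1=NH2
Op 5: best P0=NH2 P1=NH2
Op 6: best P0=NH2 P1=NH2
Op 7: best P0=NH2 P1=-
Op 8: best P0=NH2 P1=NH1
Op 9: best P0=NH2 P1=-
Op 10: best P0=NH1 P1=-
Op 11: best P0=NH1 P1=-

Answer: P0:NH1 P1:-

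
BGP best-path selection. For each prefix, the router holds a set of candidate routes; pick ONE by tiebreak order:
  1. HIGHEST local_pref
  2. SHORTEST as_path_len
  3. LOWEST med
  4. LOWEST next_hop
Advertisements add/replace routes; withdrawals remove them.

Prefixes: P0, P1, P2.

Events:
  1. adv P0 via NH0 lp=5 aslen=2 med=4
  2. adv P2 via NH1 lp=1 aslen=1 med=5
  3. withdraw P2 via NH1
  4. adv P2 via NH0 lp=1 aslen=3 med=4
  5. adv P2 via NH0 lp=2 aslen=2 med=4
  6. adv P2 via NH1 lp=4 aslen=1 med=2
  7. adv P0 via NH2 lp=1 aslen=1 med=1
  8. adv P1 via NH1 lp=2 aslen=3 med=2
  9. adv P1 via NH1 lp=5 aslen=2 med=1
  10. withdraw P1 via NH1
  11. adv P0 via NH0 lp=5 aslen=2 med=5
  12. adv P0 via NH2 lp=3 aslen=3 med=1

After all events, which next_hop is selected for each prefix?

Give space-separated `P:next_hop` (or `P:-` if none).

Answer: P0:NH0 P1:- P2:NH1

Derivation:
Op 1: best P0=NH0 P1=- P2=-
Op 2: best P0=NH0 P1=- P2=NH1
Op 3: best P0=NH0 P1=- P2=-
Op 4: best P0=NH0 P1=- P2=NH0
Op 5: best P0=NH0 P1=- P2=NH0
Op 6: best P0=NH0 P1=- P2=NH1
Op 7: best P0=NH0 P1=- P2=NH1
Op 8: best P0=NH0 P1=NH1 P2=NH1
Op 9: best P0=NH0 P1=NH1 P2=NH1
Op 10: best P0=NH0 P1=- P2=NH1
Op 11: best P0=NH0 P1=- P2=NH1
Op 12: best P0=NH0 P1=- P2=NH1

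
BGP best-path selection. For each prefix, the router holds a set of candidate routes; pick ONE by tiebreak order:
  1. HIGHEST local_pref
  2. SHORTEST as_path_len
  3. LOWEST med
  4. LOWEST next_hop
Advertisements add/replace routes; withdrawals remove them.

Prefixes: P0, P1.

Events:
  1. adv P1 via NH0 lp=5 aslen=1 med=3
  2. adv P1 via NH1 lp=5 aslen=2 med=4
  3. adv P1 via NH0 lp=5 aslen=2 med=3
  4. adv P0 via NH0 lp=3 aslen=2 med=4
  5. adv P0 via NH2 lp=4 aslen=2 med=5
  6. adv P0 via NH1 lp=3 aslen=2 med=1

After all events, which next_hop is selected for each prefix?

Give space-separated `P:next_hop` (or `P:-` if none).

Answer: P0:NH2 P1:NH0

Derivation:
Op 1: best P0=- P1=NH0
Op 2: best P0=- P1=NH0
Op 3: best P0=- P1=NH0
Op 4: best P0=NH0 P1=NH0
Op 5: best P0=NH2 P1=NH0
Op 6: best P0=NH2 P1=NH0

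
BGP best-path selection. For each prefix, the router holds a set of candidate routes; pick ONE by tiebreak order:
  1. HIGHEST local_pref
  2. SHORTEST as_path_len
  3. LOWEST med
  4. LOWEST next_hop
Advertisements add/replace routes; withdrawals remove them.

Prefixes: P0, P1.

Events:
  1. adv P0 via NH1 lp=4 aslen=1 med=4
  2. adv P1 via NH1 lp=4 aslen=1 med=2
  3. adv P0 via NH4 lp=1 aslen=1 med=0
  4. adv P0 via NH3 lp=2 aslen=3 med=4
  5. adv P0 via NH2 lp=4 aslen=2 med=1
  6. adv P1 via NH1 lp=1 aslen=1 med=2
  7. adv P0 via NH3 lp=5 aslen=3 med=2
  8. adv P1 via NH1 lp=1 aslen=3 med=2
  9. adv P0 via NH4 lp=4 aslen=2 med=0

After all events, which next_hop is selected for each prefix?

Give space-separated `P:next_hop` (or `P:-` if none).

Op 1: best P0=NH1 P1=-
Op 2: best P0=NH1 P1=NH1
Op 3: best P0=NH1 P1=NH1
Op 4: best P0=NH1 P1=NH1
Op 5: best P0=NH1 P1=NH1
Op 6: best P0=NH1 P1=NH1
Op 7: best P0=NH3 P1=NH1
Op 8: best P0=NH3 P1=NH1
Op 9: best P0=NH3 P1=NH1

Answer: P0:NH3 P1:NH1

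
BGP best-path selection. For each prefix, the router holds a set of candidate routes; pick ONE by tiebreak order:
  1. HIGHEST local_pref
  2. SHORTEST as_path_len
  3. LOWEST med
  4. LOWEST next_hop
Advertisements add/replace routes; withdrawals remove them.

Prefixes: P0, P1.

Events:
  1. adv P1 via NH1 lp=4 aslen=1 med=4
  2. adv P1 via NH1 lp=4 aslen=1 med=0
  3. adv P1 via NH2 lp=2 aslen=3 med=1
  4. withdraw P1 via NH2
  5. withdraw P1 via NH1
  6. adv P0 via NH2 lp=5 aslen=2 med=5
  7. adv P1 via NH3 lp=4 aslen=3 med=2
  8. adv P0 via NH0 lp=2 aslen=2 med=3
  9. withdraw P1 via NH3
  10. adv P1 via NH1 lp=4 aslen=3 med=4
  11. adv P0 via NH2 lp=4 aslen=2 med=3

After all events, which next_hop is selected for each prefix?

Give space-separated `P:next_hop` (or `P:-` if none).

Op 1: best P0=- P1=NH1
Op 2: best P0=- P1=NH1
Op 3: best P0=- P1=NH1
Op 4: best P0=- P1=NH1
Op 5: best P0=- P1=-
Op 6: best P0=NH2 P1=-
Op 7: best P0=NH2 P1=NH3
Op 8: best P0=NH2 P1=NH3
Op 9: best P0=NH2 P1=-
Op 10: best P0=NH2 P1=NH1
Op 11: best P0=NH2 P1=NH1

Answer: P0:NH2 P1:NH1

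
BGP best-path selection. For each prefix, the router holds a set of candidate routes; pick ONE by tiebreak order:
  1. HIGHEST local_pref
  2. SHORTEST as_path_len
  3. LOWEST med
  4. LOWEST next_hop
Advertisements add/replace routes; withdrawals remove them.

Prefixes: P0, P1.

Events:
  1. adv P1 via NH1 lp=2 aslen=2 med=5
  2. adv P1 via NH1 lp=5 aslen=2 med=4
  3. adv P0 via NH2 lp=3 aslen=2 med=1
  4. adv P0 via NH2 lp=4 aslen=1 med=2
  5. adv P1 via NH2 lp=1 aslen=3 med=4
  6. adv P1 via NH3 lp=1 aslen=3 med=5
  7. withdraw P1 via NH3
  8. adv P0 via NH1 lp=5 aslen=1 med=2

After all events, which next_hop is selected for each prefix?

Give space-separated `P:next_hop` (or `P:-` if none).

Answer: P0:NH1 P1:NH1

Derivation:
Op 1: best P0=- P1=NH1
Op 2: best P0=- P1=NH1
Op 3: best P0=NH2 P1=NH1
Op 4: best P0=NH2 P1=NH1
Op 5: best P0=NH2 P1=NH1
Op 6: best P0=NH2 P1=NH1
Op 7: best P0=NH2 P1=NH1
Op 8: best P0=NH1 P1=NH1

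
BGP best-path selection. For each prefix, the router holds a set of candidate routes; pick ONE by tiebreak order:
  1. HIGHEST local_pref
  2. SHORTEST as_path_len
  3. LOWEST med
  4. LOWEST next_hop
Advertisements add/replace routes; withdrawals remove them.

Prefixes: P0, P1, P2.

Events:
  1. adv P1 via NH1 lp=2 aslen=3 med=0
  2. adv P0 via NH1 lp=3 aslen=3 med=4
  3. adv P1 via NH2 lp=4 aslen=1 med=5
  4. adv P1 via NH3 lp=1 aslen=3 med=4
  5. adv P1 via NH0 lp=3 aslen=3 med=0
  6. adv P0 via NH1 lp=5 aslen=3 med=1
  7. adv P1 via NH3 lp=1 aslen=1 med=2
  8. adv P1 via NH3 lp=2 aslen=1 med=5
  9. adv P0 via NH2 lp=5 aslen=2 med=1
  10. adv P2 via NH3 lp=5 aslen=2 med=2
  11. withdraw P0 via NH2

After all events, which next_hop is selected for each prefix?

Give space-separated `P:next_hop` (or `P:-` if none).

Op 1: best P0=- P1=NH1 P2=-
Op 2: best P0=NH1 P1=NH1 P2=-
Op 3: best P0=NH1 P1=NH2 P2=-
Op 4: best P0=NH1 P1=NH2 P2=-
Op 5: best P0=NH1 P1=NH2 P2=-
Op 6: best P0=NH1 P1=NH2 P2=-
Op 7: best P0=NH1 P1=NH2 P2=-
Op 8: best P0=NH1 P1=NH2 P2=-
Op 9: best P0=NH2 P1=NH2 P2=-
Op 10: best P0=NH2 P1=NH2 P2=NH3
Op 11: best P0=NH1 P1=NH2 P2=NH3

Answer: P0:NH1 P1:NH2 P2:NH3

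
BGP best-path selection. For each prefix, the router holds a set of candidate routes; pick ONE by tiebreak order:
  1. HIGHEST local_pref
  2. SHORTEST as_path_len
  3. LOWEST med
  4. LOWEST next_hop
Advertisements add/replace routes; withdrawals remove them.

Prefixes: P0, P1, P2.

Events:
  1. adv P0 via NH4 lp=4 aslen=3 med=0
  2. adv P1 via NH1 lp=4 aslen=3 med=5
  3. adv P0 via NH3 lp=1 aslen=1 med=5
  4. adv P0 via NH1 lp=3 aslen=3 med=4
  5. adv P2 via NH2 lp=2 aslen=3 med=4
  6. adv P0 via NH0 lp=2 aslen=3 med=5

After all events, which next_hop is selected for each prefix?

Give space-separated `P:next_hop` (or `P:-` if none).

Op 1: best P0=NH4 P1=- P2=-
Op 2: best P0=NH4 P1=NH1 P2=-
Op 3: best P0=NH4 P1=NH1 P2=-
Op 4: best P0=NH4 P1=NH1 P2=-
Op 5: best P0=NH4 P1=NH1 P2=NH2
Op 6: best P0=NH4 P1=NH1 P2=NH2

Answer: P0:NH4 P1:NH1 P2:NH2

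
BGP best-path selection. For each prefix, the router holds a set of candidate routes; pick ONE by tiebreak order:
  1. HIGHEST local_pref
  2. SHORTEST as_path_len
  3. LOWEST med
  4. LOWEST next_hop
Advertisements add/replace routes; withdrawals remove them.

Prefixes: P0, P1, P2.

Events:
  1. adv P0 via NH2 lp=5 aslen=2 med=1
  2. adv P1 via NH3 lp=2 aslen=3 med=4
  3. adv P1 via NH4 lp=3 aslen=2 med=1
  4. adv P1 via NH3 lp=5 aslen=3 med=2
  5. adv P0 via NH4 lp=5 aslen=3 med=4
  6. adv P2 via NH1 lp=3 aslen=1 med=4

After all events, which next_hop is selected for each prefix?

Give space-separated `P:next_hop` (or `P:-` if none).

Answer: P0:NH2 P1:NH3 P2:NH1

Derivation:
Op 1: best P0=NH2 P1=- P2=-
Op 2: best P0=NH2 P1=NH3 P2=-
Op 3: best P0=NH2 P1=NH4 P2=-
Op 4: best P0=NH2 P1=NH3 P2=-
Op 5: best P0=NH2 P1=NH3 P2=-
Op 6: best P0=NH2 P1=NH3 P2=NH1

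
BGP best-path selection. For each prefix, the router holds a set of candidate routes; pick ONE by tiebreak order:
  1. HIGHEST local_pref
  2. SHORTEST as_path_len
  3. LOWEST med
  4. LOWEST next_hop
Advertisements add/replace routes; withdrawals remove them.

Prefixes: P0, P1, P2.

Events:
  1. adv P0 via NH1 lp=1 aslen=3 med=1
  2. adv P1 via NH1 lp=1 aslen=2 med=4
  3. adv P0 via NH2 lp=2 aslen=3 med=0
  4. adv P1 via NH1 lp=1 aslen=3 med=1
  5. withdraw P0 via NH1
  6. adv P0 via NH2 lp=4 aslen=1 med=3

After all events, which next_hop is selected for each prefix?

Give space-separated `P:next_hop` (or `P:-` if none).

Op 1: best P0=NH1 P1=- P2=-
Op 2: best P0=NH1 P1=NH1 P2=-
Op 3: best P0=NH2 P1=NH1 P2=-
Op 4: best P0=NH2 P1=NH1 P2=-
Op 5: best P0=NH2 P1=NH1 P2=-
Op 6: best P0=NH2 P1=NH1 P2=-

Answer: P0:NH2 P1:NH1 P2:-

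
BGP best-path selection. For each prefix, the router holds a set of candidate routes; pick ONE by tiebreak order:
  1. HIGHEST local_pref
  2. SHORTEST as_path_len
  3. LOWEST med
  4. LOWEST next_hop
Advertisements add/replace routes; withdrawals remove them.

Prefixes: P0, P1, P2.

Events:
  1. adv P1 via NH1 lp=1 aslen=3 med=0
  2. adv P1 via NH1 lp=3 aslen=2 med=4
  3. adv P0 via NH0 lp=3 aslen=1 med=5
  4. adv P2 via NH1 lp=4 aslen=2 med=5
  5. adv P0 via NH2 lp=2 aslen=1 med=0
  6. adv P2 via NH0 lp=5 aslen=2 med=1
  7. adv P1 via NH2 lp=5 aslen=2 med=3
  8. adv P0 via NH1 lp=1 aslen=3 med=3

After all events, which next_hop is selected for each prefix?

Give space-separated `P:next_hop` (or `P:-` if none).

Answer: P0:NH0 P1:NH2 P2:NH0

Derivation:
Op 1: best P0=- P1=NH1 P2=-
Op 2: best P0=- P1=NH1 P2=-
Op 3: best P0=NH0 P1=NH1 P2=-
Op 4: best P0=NH0 P1=NH1 P2=NH1
Op 5: best P0=NH0 P1=NH1 P2=NH1
Op 6: best P0=NH0 P1=NH1 P2=NH0
Op 7: best P0=NH0 P1=NH2 P2=NH0
Op 8: best P0=NH0 P1=NH2 P2=NH0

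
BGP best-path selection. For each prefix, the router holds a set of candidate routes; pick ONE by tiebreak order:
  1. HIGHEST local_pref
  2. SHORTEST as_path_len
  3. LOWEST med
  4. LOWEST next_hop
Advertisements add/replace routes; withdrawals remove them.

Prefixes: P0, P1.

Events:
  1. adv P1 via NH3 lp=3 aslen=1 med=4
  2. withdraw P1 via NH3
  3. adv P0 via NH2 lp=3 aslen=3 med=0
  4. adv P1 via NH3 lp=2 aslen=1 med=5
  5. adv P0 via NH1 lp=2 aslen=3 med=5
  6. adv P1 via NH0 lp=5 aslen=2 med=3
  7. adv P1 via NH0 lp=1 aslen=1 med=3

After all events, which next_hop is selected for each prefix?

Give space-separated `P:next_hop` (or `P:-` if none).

Op 1: best P0=- P1=NH3
Op 2: best P0=- P1=-
Op 3: best P0=NH2 P1=-
Op 4: best P0=NH2 P1=NH3
Op 5: best P0=NH2 P1=NH3
Op 6: best P0=NH2 P1=NH0
Op 7: best P0=NH2 P1=NH3

Answer: P0:NH2 P1:NH3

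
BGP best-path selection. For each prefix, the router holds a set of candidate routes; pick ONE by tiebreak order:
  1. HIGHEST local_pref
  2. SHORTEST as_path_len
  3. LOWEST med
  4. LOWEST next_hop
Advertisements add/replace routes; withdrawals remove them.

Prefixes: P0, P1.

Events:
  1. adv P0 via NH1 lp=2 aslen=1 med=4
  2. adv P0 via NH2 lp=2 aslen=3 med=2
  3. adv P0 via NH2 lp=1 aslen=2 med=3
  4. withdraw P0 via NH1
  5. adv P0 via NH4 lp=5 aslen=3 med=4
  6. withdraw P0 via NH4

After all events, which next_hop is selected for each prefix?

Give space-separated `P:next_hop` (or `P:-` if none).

Op 1: best P0=NH1 P1=-
Op 2: best P0=NH1 P1=-
Op 3: best P0=NH1 P1=-
Op 4: best P0=NH2 P1=-
Op 5: best P0=NH4 P1=-
Op 6: best P0=NH2 P1=-

Answer: P0:NH2 P1:-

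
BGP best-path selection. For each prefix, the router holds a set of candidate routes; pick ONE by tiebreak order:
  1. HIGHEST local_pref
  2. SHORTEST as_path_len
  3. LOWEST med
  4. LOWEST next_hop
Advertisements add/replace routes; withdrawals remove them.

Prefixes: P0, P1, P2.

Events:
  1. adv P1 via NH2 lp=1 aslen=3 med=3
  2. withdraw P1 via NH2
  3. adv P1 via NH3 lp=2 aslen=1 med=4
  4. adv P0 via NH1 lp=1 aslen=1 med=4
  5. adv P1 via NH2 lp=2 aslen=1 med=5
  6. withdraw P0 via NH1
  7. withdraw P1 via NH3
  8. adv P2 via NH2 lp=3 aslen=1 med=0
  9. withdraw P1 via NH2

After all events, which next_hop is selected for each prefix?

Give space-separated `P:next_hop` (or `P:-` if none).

Answer: P0:- P1:- P2:NH2

Derivation:
Op 1: best P0=- P1=NH2 P2=-
Op 2: best P0=- P1=- P2=-
Op 3: best P0=- P1=NH3 P2=-
Op 4: best P0=NH1 P1=NH3 P2=-
Op 5: best P0=NH1 P1=NH3 P2=-
Op 6: best P0=- P1=NH3 P2=-
Op 7: best P0=- P1=NH2 P2=-
Op 8: best P0=- P1=NH2 P2=NH2
Op 9: best P0=- P1=- P2=NH2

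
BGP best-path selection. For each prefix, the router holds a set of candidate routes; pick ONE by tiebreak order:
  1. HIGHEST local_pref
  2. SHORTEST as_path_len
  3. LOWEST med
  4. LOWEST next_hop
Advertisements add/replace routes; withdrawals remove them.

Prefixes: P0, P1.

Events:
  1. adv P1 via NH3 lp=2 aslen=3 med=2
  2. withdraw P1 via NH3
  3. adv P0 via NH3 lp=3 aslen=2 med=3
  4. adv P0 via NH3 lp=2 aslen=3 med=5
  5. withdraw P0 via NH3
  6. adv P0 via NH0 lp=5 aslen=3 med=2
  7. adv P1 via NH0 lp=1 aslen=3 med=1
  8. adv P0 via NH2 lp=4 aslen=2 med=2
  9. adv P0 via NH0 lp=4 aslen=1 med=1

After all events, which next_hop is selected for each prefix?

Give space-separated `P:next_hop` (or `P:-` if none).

Answer: P0:NH0 P1:NH0

Derivation:
Op 1: best P0=- P1=NH3
Op 2: best P0=- P1=-
Op 3: best P0=NH3 P1=-
Op 4: best P0=NH3 P1=-
Op 5: best P0=- P1=-
Op 6: best P0=NH0 P1=-
Op 7: best P0=NH0 P1=NH0
Op 8: best P0=NH0 P1=NH0
Op 9: best P0=NH0 P1=NH0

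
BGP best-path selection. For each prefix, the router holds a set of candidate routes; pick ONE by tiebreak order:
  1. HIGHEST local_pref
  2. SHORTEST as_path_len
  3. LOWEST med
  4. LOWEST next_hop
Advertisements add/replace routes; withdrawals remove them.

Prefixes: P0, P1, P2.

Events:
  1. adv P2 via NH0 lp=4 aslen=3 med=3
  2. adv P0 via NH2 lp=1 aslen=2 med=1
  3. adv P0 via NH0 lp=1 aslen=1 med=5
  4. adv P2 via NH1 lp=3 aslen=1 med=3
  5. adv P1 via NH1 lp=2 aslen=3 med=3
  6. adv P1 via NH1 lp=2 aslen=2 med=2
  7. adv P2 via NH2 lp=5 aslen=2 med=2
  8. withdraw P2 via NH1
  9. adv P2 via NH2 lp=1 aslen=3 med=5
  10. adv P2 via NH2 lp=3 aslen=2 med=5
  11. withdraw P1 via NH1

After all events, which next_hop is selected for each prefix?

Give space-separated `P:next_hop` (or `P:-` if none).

Answer: P0:NH0 P1:- P2:NH0

Derivation:
Op 1: best P0=- P1=- P2=NH0
Op 2: best P0=NH2 P1=- P2=NH0
Op 3: best P0=NH0 P1=- P2=NH0
Op 4: best P0=NH0 P1=- P2=NH0
Op 5: best P0=NH0 P1=NH1 P2=NH0
Op 6: best P0=NH0 P1=NH1 P2=NH0
Op 7: best P0=NH0 P1=NH1 P2=NH2
Op 8: best P0=NH0 P1=NH1 P2=NH2
Op 9: best P0=NH0 P1=NH1 P2=NH0
Op 10: best P0=NH0 P1=NH1 P2=NH0
Op 11: best P0=NH0 P1=- P2=NH0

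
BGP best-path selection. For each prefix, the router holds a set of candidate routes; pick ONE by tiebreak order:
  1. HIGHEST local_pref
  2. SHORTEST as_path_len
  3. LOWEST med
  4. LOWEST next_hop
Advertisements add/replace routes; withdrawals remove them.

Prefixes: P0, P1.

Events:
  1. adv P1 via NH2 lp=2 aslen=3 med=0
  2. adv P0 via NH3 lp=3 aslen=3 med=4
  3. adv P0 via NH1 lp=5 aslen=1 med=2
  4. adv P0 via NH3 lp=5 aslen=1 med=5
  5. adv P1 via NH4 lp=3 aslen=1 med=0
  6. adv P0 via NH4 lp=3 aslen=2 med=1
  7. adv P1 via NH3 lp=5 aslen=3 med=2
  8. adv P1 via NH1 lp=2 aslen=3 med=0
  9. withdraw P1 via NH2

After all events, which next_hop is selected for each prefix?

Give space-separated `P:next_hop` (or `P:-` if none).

Op 1: best P0=- P1=NH2
Op 2: best P0=NH3 P1=NH2
Op 3: best P0=NH1 P1=NH2
Op 4: best P0=NH1 P1=NH2
Op 5: best P0=NH1 P1=NH4
Op 6: best P0=NH1 P1=NH4
Op 7: best P0=NH1 P1=NH3
Op 8: best P0=NH1 P1=NH3
Op 9: best P0=NH1 P1=NH3

Answer: P0:NH1 P1:NH3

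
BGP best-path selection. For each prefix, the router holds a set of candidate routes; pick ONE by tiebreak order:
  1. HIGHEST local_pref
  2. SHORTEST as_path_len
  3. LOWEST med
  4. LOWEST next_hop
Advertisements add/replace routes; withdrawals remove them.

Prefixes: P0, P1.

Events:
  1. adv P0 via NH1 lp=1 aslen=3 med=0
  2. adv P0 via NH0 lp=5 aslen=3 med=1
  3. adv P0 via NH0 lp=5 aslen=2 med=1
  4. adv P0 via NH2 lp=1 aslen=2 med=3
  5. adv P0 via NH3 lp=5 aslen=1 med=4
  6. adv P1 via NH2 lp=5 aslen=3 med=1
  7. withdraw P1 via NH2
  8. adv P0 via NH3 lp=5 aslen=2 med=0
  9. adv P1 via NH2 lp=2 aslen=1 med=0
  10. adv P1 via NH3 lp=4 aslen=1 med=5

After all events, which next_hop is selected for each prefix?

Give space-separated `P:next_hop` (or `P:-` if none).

Answer: P0:NH3 P1:NH3

Derivation:
Op 1: best P0=NH1 P1=-
Op 2: best P0=NH0 P1=-
Op 3: best P0=NH0 P1=-
Op 4: best P0=NH0 P1=-
Op 5: best P0=NH3 P1=-
Op 6: best P0=NH3 P1=NH2
Op 7: best P0=NH3 P1=-
Op 8: best P0=NH3 P1=-
Op 9: best P0=NH3 P1=NH2
Op 10: best P0=NH3 P1=NH3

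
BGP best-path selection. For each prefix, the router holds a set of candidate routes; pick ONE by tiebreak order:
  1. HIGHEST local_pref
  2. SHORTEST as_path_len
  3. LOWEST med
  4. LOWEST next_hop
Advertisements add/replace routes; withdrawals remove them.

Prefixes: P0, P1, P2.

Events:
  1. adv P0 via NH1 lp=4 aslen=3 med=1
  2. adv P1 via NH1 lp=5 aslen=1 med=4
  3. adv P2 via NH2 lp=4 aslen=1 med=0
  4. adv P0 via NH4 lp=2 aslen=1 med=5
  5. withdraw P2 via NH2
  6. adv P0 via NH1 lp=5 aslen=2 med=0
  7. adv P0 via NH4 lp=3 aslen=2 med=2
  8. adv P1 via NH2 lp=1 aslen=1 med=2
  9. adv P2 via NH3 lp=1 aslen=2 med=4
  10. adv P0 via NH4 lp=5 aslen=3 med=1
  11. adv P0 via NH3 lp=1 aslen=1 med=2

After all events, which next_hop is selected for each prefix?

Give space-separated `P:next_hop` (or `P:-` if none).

Op 1: best P0=NH1 P1=- P2=-
Op 2: best P0=NH1 P1=NH1 P2=-
Op 3: best P0=NH1 P1=NH1 P2=NH2
Op 4: best P0=NH1 P1=NH1 P2=NH2
Op 5: best P0=NH1 P1=NH1 P2=-
Op 6: best P0=NH1 P1=NH1 P2=-
Op 7: best P0=NH1 P1=NH1 P2=-
Op 8: best P0=NH1 P1=NH1 P2=-
Op 9: best P0=NH1 P1=NH1 P2=NH3
Op 10: best P0=NH1 P1=NH1 P2=NH3
Op 11: best P0=NH1 P1=NH1 P2=NH3

Answer: P0:NH1 P1:NH1 P2:NH3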